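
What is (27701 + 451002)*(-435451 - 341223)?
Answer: -371796173822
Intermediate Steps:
(27701 + 451002)*(-435451 - 341223) = 478703*(-776674) = -371796173822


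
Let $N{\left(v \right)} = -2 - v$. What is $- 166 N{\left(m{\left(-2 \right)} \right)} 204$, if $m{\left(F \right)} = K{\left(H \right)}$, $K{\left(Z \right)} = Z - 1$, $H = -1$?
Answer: $0$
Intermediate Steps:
$K{\left(Z \right)} = -1 + Z$ ($K{\left(Z \right)} = Z - 1 = -1 + Z$)
$m{\left(F \right)} = -2$ ($m{\left(F \right)} = -1 - 1 = -2$)
$- 166 N{\left(m{\left(-2 \right)} \right)} 204 = - 166 \left(-2 - -2\right) 204 = - 166 \left(-2 + 2\right) 204 = \left(-166\right) 0 \cdot 204 = 0 \cdot 204 = 0$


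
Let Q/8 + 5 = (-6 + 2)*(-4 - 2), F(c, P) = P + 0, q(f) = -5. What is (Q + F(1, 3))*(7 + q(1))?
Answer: 310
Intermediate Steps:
F(c, P) = P
Q = 152 (Q = -40 + 8*((-6 + 2)*(-4 - 2)) = -40 + 8*(-4*(-6)) = -40 + 8*24 = -40 + 192 = 152)
(Q + F(1, 3))*(7 + q(1)) = (152 + 3)*(7 - 5) = 155*2 = 310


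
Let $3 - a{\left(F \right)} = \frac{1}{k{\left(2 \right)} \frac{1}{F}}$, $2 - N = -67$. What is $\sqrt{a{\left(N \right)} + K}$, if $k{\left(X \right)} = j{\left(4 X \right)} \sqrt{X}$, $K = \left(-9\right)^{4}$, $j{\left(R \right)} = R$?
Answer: $\frac{\sqrt{105024 - 69 \sqrt{2}}}{4} \approx 80.981$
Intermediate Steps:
$N = 69$ ($N = 2 - -67 = 2 + 67 = 69$)
$K = 6561$
$k{\left(X \right)} = 4 X^{\frac{3}{2}}$ ($k{\left(X \right)} = 4 X \sqrt{X} = 4 X^{\frac{3}{2}}$)
$a{\left(F \right)} = 3 - \frac{F \sqrt{2}}{16}$ ($a{\left(F \right)} = 3 - \frac{1}{4 \cdot 2^{\frac{3}{2}} \frac{1}{F}} = 3 - \frac{1}{4 \cdot 2 \sqrt{2} \frac{1}{F}} = 3 - \frac{1}{8 \sqrt{2} \frac{1}{F}} = 3 - \frac{F \sqrt{2}}{16}$)
$\sqrt{a{\left(N \right)} + K} = \sqrt{\left(3 - \frac{69 \sqrt{2}}{16}\right) + 6561} = \sqrt{6564 - \frac{69 \sqrt{2}}{16}}$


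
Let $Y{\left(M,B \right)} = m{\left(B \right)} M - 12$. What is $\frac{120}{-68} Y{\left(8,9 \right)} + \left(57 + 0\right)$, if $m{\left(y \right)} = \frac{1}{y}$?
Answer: $\frac{3907}{51} \approx 76.608$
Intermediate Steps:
$Y{\left(M,B \right)} = -12 + \frac{M}{B}$ ($Y{\left(M,B \right)} = \frac{M}{B} - 12 = -12 + \frac{M}{B}$)
$\frac{120}{-68} Y{\left(8,9 \right)} + \left(57 + 0\right) = \frac{120}{-68} \left(-12 + \frac{8}{9}\right) + \left(57 + 0\right) = 120 \left(- \frac{1}{68}\right) \left(-12 + 8 \cdot \frac{1}{9}\right) + 57 = - \frac{30 \left(-12 + \frac{8}{9}\right)}{17} + 57 = \left(- \frac{30}{17}\right) \left(- \frac{100}{9}\right) + 57 = \frac{1000}{51} + 57 = \frac{3907}{51}$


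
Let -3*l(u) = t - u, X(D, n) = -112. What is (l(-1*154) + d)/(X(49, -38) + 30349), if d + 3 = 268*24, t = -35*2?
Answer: 6401/30237 ≈ 0.21169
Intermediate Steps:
t = -70
l(u) = 70/3 + u/3 (l(u) = -(-70 - u)/3 = 70/3 + u/3)
d = 6429 (d = -3 + 268*24 = -3 + 6432 = 6429)
(l(-1*154) + d)/(X(49, -38) + 30349) = ((70/3 + (-1*154)/3) + 6429)/(-112 + 30349) = ((70/3 + (1/3)*(-154)) + 6429)/30237 = ((70/3 - 154/3) + 6429)*(1/30237) = (-28 + 6429)*(1/30237) = 6401*(1/30237) = 6401/30237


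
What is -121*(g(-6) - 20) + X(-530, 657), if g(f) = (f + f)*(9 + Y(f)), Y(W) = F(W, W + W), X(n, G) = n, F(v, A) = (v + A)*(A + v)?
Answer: 485406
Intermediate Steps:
F(v, A) = (A + v)**2 (F(v, A) = (A + v)*(A + v) = (A + v)**2)
Y(W) = 9*W**2 (Y(W) = ((W + W) + W)**2 = (2*W + W)**2 = (3*W)**2 = 9*W**2)
g(f) = 2*f*(9 + 9*f**2) (g(f) = (f + f)*(9 + 9*f**2) = (2*f)*(9 + 9*f**2) = 2*f*(9 + 9*f**2))
-121*(g(-6) - 20) + X(-530, 657) = -121*(18*(-6)*(1 + (-6)**2) - 20) - 530 = -121*(18*(-6)*(1 + 36) - 20) - 530 = -121*(18*(-6)*37 - 20) - 530 = -121*(-3996 - 20) - 530 = -121*(-4016) - 530 = 485936 - 530 = 485406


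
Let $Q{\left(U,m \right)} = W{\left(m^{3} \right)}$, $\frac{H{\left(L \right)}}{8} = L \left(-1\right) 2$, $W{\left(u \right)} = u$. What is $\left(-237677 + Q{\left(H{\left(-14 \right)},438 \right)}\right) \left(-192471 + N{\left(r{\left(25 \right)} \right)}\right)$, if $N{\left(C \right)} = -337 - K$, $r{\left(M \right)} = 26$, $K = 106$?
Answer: $-16164263095430$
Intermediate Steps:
$H{\left(L \right)} = - 16 L$ ($H{\left(L \right)} = 8 L \left(-1\right) 2 = 8 - L 2 = 8 \left(- 2 L\right) = - 16 L$)
$Q{\left(U,m \right)} = m^{3}$
$N{\left(C \right)} = -443$ ($N{\left(C \right)} = -337 - 106 = -443$)
$\left(-237677 + Q{\left(H{\left(-14 \right)},438 \right)}\right) \left(-192471 + N{\left(r{\left(25 \right)} \right)}\right) = \left(-237677 + 438^{3}\right) \left(-192471 - 443\right) = \left(-237677 + 84027672\right) \left(-192914\right) = 83789995 \left(-192914\right) = -16164263095430$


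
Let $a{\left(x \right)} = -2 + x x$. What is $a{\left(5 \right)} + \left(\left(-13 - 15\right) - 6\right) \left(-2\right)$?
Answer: $91$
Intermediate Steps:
$a{\left(x \right)} = -2 + x^{2}$
$a{\left(5 \right)} + \left(\left(-13 - 15\right) - 6\right) \left(-2\right) = \left(-2 + 5^{2}\right) + \left(\left(-13 - 15\right) - 6\right) \left(-2\right) = \left(-2 + 25\right) + \left(-28 - 6\right) \left(-2\right) = 23 - -68 = 23 + 68 = 91$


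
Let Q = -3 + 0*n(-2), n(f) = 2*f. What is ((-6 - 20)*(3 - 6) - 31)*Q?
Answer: -141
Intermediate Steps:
Q = -3 (Q = -3 + 0*(2*(-2)) = -3 + 0*(-4) = -3 + 0 = -3)
((-6 - 20)*(3 - 6) - 31)*Q = ((-6 - 20)*(3 - 6) - 31)*(-3) = (-26*(-3) - 31)*(-3) = (78 - 31)*(-3) = 47*(-3) = -141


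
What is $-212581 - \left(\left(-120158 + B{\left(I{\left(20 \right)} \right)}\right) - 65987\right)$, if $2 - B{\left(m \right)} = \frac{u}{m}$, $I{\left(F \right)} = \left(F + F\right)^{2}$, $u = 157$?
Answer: $- \frac{42300643}{1600} \approx -26438.0$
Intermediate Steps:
$I{\left(F \right)} = 4 F^{2}$ ($I{\left(F \right)} = \left(2 F\right)^{2} = 4 F^{2}$)
$B{\left(m \right)} = 2 - \frac{157}{m}$
$-212581 - \left(\left(-120158 + B{\left(I{\left(20 \right)} \right)}\right) - 65987\right) = -212581 - \left(\left(-120158 + \left(2 - \frac{157}{4 \cdot 20^{2}}\right)\right) - 65987\right) = -212581 - \left(\left(-120158 + \left(2 - \frac{157}{4 \cdot 400}\right)\right) - 65987\right) = -212581 - \left(\left(-120158 + \left(2 - \frac{157}{1600}\right)\right) - 65987\right) = -212581 - \left(\left(-120158 + \frac{3043}{1600}\right) - 65987\right) = -212581 - \left(- \frac{192249757}{1600} - 65987\right) = -212581 - - \frac{297828957}{1600} = -212581 + \frac{297828957}{1600} = - \frac{42300643}{1600}$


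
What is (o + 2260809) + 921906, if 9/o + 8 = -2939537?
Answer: 9355733964666/2939545 ≈ 3.1827e+6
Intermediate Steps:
o = -9/2939545 (o = 9/(-8 - 2939537) = 9/(-2939545) = 9*(-1/2939545) = -9/2939545 ≈ -3.0617e-6)
(o + 2260809) + 921906 = (-9/2939545 + 2260809) + 921906 = 6645749791896/2939545 + 921906 = 9355733964666/2939545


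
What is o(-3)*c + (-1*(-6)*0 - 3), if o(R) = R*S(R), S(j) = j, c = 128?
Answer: 1149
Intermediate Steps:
o(R) = R² (o(R) = R*R = R²)
o(-3)*c + (-1*(-6)*0 - 3) = (-3)²*128 + (-1*(-6)*0 - 3) = 9*128 + (6*0 - 3) = 1152 + (0 - 3) = 1152 - 3 = 1149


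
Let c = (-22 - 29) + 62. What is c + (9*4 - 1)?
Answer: 46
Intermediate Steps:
c = 11 (c = -51 + 62 = 11)
c + (9*4 - 1) = 11 + (9*4 - 1) = 11 + (36 - 1) = 11 + 35 = 46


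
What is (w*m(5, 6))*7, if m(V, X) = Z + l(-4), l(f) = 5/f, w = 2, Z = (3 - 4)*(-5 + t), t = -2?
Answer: 161/2 ≈ 80.500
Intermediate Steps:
Z = 7 (Z = (3 - 4)*(-5 - 2) = -1*(-7) = 7)
m(V, X) = 23/4 (m(V, X) = 7 + 5/(-4) = 7 + 5*(-1/4) = 7 - 5/4 = 23/4)
(w*m(5, 6))*7 = (2*(23/4))*7 = (23/2)*7 = 161/2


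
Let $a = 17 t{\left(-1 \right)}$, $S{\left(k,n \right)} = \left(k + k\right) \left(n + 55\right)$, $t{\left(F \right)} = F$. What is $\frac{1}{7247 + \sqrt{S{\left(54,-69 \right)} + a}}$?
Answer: $\frac{7247}{52520538} - \frac{i \sqrt{1529}}{52520538} \approx 0.00013798 - 7.4452 \cdot 10^{-7} i$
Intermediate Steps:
$S{\left(k,n \right)} = 2 k \left(55 + n\right)$
$a = -17$ ($a = 17 \left(-1\right) = -17$)
$\frac{1}{7247 + \sqrt{S{\left(54,-69 \right)} + a}} = \frac{1}{7247 + \sqrt{2 \cdot 54 \left(55 - 69\right) - 17}} = \frac{1}{7247 + \sqrt{2 \cdot 54 \left(-14\right) - 17}} = \frac{1}{7247 + \sqrt{-1512 - 17}} = \frac{1}{7247 + \sqrt{-1529}} = \frac{1}{7247 + i \sqrt{1529}}$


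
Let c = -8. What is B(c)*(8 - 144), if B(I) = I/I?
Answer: -136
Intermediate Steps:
B(I) = 1
B(c)*(8 - 144) = 1*(8 - 144) = 1*(-136) = -136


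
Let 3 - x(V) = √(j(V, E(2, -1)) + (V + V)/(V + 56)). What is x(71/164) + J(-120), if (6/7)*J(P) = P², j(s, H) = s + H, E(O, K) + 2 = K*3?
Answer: 16803 - I*√2621543414685/758910 ≈ 16803.0 - 2.1335*I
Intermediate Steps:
E(O, K) = -2 + 3*K (E(O, K) = -2 + K*3 = -2 + 3*K)
j(s, H) = H + s
J(P) = 7*P²/6
x(V) = 3 - √(-5 + V + 2*V/(56 + V)) (x(V) = 3 - √(((-2 + 3*(-1)) + V) + (V + V)/(V + 56)) = 3 - √(((-2 - 3) + V) + (2*V)/(56 + V)) = 3 - √((-5 + V) + 2*V/(56 + V)) = 3 - √(-5 + V + 2*V/(56 + V)))
x(71/164) + J(-120) = (3 - √((-280 + (71/164)² + 53*(71/164))/(56 + 71/164))) + (7/6)*(-120)² = (3 - √((-280 + (71*(1/164))² + 53*(71*(1/164)))/(56 + 71*(1/164)))) + (7/6)*14400 = (3 - √((-280 + (71/164)² + 53*(71/164))/(56 + 71/164))) + 16800 = (3 - √((-280 + 5041/26896 + 3763/164)/(9255/164))) + 16800 = (3 - √((164/9255)*(-6908707/26896))) + 16800 = (3 - √(-6908707/1517820)) + 16800 = (3 - I*√2621543414685/758910) + 16800 = 16803 - I*√2621543414685/758910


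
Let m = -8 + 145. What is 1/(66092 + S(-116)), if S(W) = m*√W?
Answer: 16523/1092582417 - 137*I*√29/2185164834 ≈ 1.5123e-5 - 3.3763e-7*I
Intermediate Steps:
m = 137
S(W) = 137*√W
1/(66092 + S(-116)) = 1/(66092 + 137*√(-116)) = 1/(66092 + 137*(2*I*√29)) = 1/(66092 + 274*I*√29)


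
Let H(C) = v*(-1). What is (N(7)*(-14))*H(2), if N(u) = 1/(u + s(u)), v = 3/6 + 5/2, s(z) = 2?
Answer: 14/3 ≈ 4.6667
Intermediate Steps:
v = 3 (v = 3*(1/6) + 5*(1/2) = 1/2 + 5/2 = 3)
N(u) = 1/(2 + u) (N(u) = 1/(u + 2) = 1/(2 + u))
H(C) = -3 (H(C) = 3*(-1) = -3)
(N(7)*(-14))*H(2) = (-14/(2 + 7))*(-3) = (-14/9)*(-3) = ((1/9)*(-14))*(-3) = -14/9*(-3) = 14/3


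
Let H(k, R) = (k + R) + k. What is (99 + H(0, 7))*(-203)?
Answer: -21518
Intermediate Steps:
H(k, R) = R + 2*k (H(k, R) = (R + k) + k = R + 2*k)
(99 + H(0, 7))*(-203) = (99 + (7 + 2*0))*(-203) = (99 + (7 + 0))*(-203) = (99 + 7)*(-203) = 106*(-203) = -21518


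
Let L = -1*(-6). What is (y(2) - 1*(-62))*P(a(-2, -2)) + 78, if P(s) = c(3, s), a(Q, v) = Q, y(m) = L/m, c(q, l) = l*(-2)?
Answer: 338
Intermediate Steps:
L = 6
c(q, l) = -2*l
y(m) = 6/m
P(s) = -2*s
(y(2) - 1*(-62))*P(a(-2, -2)) + 78 = (6/2 - 1*(-62))*(-2*(-2)) + 78 = (6*(½) + 62)*4 + 78 = (3 + 62)*4 + 78 = 65*4 + 78 = 260 + 78 = 338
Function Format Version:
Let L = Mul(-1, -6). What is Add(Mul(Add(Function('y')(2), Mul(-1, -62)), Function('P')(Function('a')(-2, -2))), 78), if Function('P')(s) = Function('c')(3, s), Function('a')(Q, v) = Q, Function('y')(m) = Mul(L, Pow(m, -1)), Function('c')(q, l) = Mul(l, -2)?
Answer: 338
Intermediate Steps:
L = 6
Function('c')(q, l) = Mul(-2, l)
Function('y')(m) = Mul(6, Pow(m, -1))
Function('P')(s) = Mul(-2, s)
Add(Mul(Add(Function('y')(2), Mul(-1, -62)), Function('P')(Function('a')(-2, -2))), 78) = Add(Mul(Add(Mul(6, Pow(2, -1)), Mul(-1, -62)), Mul(-2, -2)), 78) = Add(Mul(Add(Mul(6, Rational(1, 2)), 62), 4), 78) = Add(Mul(Add(3, 62), 4), 78) = Add(Mul(65, 4), 78) = Add(260, 78) = 338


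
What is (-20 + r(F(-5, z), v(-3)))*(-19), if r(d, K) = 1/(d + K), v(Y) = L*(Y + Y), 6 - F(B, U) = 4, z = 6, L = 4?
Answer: 8379/22 ≈ 380.86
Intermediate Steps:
F(B, U) = 2 (F(B, U) = 6 - 1*4 = 6 - 4 = 2)
v(Y) = 8*Y (v(Y) = 4*(Y + Y) = 4*(2*Y) = 8*Y)
r(d, K) = 1/(K + d)
(-20 + r(F(-5, z), v(-3)))*(-19) = (-20 + 1/(8*(-3) + 2))*(-19) = (-20 + 1/(-24 + 2))*(-19) = (-20 + 1/(-22))*(-19) = (-20 - 1/22)*(-19) = -441/22*(-19) = 8379/22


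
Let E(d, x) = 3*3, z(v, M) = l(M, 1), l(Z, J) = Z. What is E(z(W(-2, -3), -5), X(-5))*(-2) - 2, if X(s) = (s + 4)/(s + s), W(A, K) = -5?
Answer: -20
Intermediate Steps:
z(v, M) = M
X(s) = (4 + s)/(2*s) (X(s) = (4 + s)/((2*s)) = (4 + s)*(1/(2*s)) = (4 + s)/(2*s))
E(d, x) = 9
E(z(W(-2, -3), -5), X(-5))*(-2) - 2 = 9*(-2) - 2 = -18 - 2 = -20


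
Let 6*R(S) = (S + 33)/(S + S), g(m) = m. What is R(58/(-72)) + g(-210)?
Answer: -74239/348 ≈ -213.33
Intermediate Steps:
R(S) = (33 + S)/(12*S) (R(S) = ((S + 33)/(S + S))/6 = ((33 + S)/((2*S)))/6 = ((33 + S)*(1/(2*S)))/6 = ((33 + S)/(2*S))/6 = (33 + S)/(12*S))
R(58/(-72)) + g(-210) = (33 + 58/(-72))/(12*((58/(-72)))) - 210 = (33 + 58*(-1/72))/(12*((58*(-1/72)))) - 210 = (33 - 29/36)/(12*(-29/36)) - 210 = (1/12)*(-36/29)*(1159/36) - 210 = -1159/348 - 210 = -74239/348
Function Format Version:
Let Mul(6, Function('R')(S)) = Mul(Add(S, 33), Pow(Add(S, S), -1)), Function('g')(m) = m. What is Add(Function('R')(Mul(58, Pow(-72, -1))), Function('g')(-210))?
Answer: Rational(-74239, 348) ≈ -213.33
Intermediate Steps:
Function('R')(S) = Mul(Rational(1, 12), Pow(S, -1), Add(33, S)) (Function('R')(S) = Mul(Rational(1, 6), Mul(Add(S, 33), Pow(Add(S, S), -1))) = Mul(Rational(1, 6), Mul(Add(33, S), Pow(Mul(2, S), -1))) = Mul(Rational(1, 6), Mul(Add(33, S), Mul(Rational(1, 2), Pow(S, -1)))) = Mul(Rational(1, 6), Mul(Rational(1, 2), Pow(S, -1), Add(33, S))) = Mul(Rational(1, 12), Pow(S, -1), Add(33, S)))
Add(Function('R')(Mul(58, Pow(-72, -1))), Function('g')(-210)) = Add(Mul(Rational(1, 12), Pow(Mul(58, Pow(-72, -1)), -1), Add(33, Mul(58, Pow(-72, -1)))), -210) = Add(Mul(Rational(1, 12), Pow(Mul(58, Rational(-1, 72)), -1), Add(33, Mul(58, Rational(-1, 72)))), -210) = Add(Mul(Rational(1, 12), Pow(Rational(-29, 36), -1), Add(33, Rational(-29, 36))), -210) = Add(Mul(Rational(1, 12), Rational(-36, 29), Rational(1159, 36)), -210) = Add(Rational(-1159, 348), -210) = Rational(-74239, 348)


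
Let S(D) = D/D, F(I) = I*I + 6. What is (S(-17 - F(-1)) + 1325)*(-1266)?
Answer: -1678716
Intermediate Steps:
F(I) = 6 + I**2 (F(I) = I**2 + 6 = 6 + I**2)
S(D) = 1
(S(-17 - F(-1)) + 1325)*(-1266) = (1 + 1325)*(-1266) = 1326*(-1266) = -1678716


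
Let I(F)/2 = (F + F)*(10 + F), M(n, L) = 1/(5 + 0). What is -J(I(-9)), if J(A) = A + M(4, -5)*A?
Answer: 216/5 ≈ 43.200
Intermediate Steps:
M(n, L) = ⅕ (M(n, L) = 1/5 = ⅕)
I(F) = 4*F*(10 + F) (I(F) = 2*((F + F)*(10 + F)) = 2*((2*F)*(10 + F)) = 2*(2*F*(10 + F)) = 4*F*(10 + F))
J(A) = 6*A/5 (J(A) = A + A/5 = 6*A/5)
-J(I(-9)) = -6*4*(-9)*(10 - 9)/5 = -6*4*(-9)*1/5 = -6*(-36)/5 = -1*(-216/5) = 216/5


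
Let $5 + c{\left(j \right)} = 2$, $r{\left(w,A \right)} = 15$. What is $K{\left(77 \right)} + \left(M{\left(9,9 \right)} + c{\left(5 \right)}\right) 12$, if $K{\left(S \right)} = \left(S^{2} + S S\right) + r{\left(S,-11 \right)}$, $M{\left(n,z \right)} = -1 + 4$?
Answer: $11873$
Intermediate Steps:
$c{\left(j \right)} = -3$ ($c{\left(j \right)} = -5 + 2 = -3$)
$M{\left(n,z \right)} = 3$
$K{\left(S \right)} = 15 + 2 S^{2}$ ($K{\left(S \right)} = \left(S^{2} + S S\right) + 15 = \left(S^{2} + S^{2}\right) + 15 = 2 S^{2} + 15 = 15 + 2 S^{2}$)
$K{\left(77 \right)} + \left(M{\left(9,9 \right)} + c{\left(5 \right)}\right) 12 = \left(15 + 2 \cdot 77^{2}\right) + \left(3 - 3\right) 12 = \left(15 + 2 \cdot 5929\right) + 0 \cdot 12 = \left(15 + 11858\right) + 0 = 11873 + 0 = 11873$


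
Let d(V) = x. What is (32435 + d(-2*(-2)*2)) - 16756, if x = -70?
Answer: 15609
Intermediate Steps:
d(V) = -70
(32435 + d(-2*(-2)*2)) - 16756 = (32435 - 70) - 16756 = 32365 - 16756 = 15609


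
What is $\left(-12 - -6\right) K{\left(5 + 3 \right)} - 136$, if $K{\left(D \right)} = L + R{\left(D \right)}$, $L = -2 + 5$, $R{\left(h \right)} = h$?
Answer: $-202$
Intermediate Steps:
$L = 3$
$K{\left(D \right)} = 3 + D$
$\left(-12 - -6\right) K{\left(5 + 3 \right)} - 136 = \left(-12 - -6\right) \left(3 + \left(5 + 3\right)\right) - 136 = \left(-12 + 6\right) \left(3 + 8\right) - 136 = \left(-6\right) 11 - 136 = -66 - 136 = -202$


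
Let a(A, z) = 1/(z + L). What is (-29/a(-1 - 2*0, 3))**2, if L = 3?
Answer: 30276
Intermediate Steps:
a(A, z) = 1/(3 + z) (a(A, z) = 1/(z + 3) = 1/(3 + z))
(-29/a(-1 - 2*0, 3))**2 = (-29/(1/(3 + 3)))**2 = (-29/(1/6))**2 = (-29/1/6)**2 = (-29*6)**2 = (-174)**2 = 30276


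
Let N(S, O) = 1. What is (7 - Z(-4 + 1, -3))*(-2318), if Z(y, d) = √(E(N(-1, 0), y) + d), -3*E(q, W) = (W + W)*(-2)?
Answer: -16226 + 2318*I*√7 ≈ -16226.0 + 6132.9*I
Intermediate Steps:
E(q, W) = 4*W/3 (E(q, W) = -(W + W)*(-2)/3 = -2*W*(-2)/3 = -(-4)*W/3 = 4*W/3)
Z(y, d) = √(d + 4*y/3) (Z(y, d) = √(4*y/3 + d) = √(d + 4*y/3))
(7 - Z(-4 + 1, -3))*(-2318) = (7 - √(9*(-3) + 12*(-4 + 1))/3)*(-2318) = (7 - √(-27 + 12*(-3))/3)*(-2318) = (7 - √(-27 - 36)/3)*(-2318) = (7 - √(-63)/3)*(-2318) = (7 - 3*I*√7/3)*(-2318) = (7 - I*√7)*(-2318) = -16226 + 2318*I*√7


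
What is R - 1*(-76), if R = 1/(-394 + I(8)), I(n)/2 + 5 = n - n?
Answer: 30703/404 ≈ 75.998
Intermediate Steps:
I(n) = -10 (I(n) = -10 + 2*(n - n) = -10 + 2*0 = -10 + 0 = -10)
R = -1/404 (R = 1/(-394 - 10) = 1/(-404) = -1/404 ≈ -0.0024752)
R - 1*(-76) = -1/404 - 1*(-76) = -1/404 + 76 = 30703/404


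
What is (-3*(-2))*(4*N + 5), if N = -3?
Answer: -42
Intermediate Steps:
(-3*(-2))*(4*N + 5) = (-3*(-2))*(4*(-3) + 5) = 6*(-12 + 5) = 6*(-7) = -42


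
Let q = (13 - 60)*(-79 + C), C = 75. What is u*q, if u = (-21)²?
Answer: 82908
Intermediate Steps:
u = 441
q = 188 (q = (13 - 60)*(-79 + 75) = -47*(-4) = 188)
u*q = 441*188 = 82908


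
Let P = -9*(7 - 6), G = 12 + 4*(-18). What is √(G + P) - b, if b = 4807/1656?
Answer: -209/72 + I*√69 ≈ -2.9028 + 8.3066*I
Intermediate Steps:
G = -60 (G = 12 - 72 = -60)
P = -9 (P = -9*1 = -9)
b = 209/72 (b = 4807*(1/1656) = 209/72 ≈ 2.9028)
√(G + P) - b = √(-60 - 9) - 1*209/72 = √(-69) - 209/72 = I*√69 - 209/72 = -209/72 + I*√69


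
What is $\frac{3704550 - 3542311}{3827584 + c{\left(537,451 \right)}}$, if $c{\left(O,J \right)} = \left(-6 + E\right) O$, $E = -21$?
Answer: $\frac{162239}{3813085} \approx 0.042548$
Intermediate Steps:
$c{\left(O,J \right)} = - 27 O$ ($c{\left(O,J \right)} = \left(-6 - 21\right) O = - 27 O$)
$\frac{3704550 - 3542311}{3827584 + c{\left(537,451 \right)}} = \frac{3704550 - 3542311}{3827584 - 14499} = \frac{162239}{3827584 - 14499} = \frac{162239}{3813085}$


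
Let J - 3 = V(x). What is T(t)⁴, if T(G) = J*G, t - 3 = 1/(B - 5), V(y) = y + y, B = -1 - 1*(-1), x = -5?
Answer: 92236816/625 ≈ 1.4758e+5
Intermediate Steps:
B = 0 (B = -1 + 1 = 0)
V(y) = 2*y
J = -7 (J = 3 + 2*(-5) = 3 - 10 = -7)
t = 14/5 (t = 3 + 1/(0 - 5) = 3 + 1/(-5) = 3 - ⅕ = 14/5 ≈ 2.8000)
T(G) = -7*G
T(t)⁴ = (-7*14/5)⁴ = (-98/5)⁴ = 92236816/625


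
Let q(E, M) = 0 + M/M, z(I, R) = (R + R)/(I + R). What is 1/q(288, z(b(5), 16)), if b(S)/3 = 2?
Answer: 1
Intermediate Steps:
b(S) = 6 (b(S) = 3*2 = 6)
z(I, R) = 2*R/(I + R) (z(I, R) = (2*R)/(I + R) = 2*R/(I + R))
q(E, M) = 1 (q(E, M) = 0 + 1 = 1)
1/q(288, z(b(5), 16)) = 1/1 = 1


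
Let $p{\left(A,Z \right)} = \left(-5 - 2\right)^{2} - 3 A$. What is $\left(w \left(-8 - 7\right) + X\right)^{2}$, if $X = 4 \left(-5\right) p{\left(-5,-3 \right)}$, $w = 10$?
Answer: $2044900$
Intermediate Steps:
$p{\left(A,Z \right)} = 49 - 3 A$ ($p{\left(A,Z \right)} = \left(-7\right)^{2} - 3 A = 49 - 3 A$)
$X = -1280$ ($X = 4 \left(-5\right) \left(49 - -15\right) = - 20 \left(49 + 15\right) = \left(-20\right) 64 = -1280$)
$\left(w \left(-8 - 7\right) + X\right)^{2} = \left(10 \left(-8 - 7\right) - 1280\right)^{2} = \left(10 \left(-15\right) - 1280\right)^{2} = \left(-150 - 1280\right)^{2} = \left(-1430\right)^{2} = 2044900$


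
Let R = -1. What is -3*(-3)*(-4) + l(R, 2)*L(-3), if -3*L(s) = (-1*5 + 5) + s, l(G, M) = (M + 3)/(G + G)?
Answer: -77/2 ≈ -38.500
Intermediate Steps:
l(G, M) = (3 + M)/(2*G) (l(G, M) = (3 + M)/((2*G)) = (3 + M)*(1/(2*G)) = (3 + M)/(2*G))
L(s) = -s/3 (L(s) = -((-1*5 + 5) + s)/3 = -((-5 + 5) + s)/3 = -(0 + s)/3 = -s/3)
-3*(-3)*(-4) + l(R, 2)*L(-3) = -3*(-3)*(-4) + ((½)*(3 + 2)/(-1))*(-⅓*(-3)) = 9*(-4) + ((½)*(-1)*5)*1 = -36 - 5/2*1 = -36 - 5/2 = -77/2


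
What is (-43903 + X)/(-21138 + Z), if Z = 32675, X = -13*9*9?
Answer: -44956/11537 ≈ -3.8967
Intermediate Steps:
X = -1053 (X = -117*9 = -1053)
(-43903 + X)/(-21138 + Z) = (-43903 - 1053)/(-21138 + 32675) = -44956/11537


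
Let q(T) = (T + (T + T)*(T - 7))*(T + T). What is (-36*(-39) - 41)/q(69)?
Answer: 1363/1190250 ≈ 0.0011451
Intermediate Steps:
q(T) = 2*T*(T + 2*T*(-7 + T)) (q(T) = (T + (2*T)*(-7 + T))*(2*T) = (T + 2*T*(-7 + T))*(2*T) = 2*T*(T + 2*T*(-7 + T)))
(-36*(-39) - 41)/q(69) = (-36*(-39) - 41)/((69**2*(-26 + 4*69))) = (1404 - 41)/((4761*(-26 + 276))) = 1363/((4761*250)) = 1363/1190250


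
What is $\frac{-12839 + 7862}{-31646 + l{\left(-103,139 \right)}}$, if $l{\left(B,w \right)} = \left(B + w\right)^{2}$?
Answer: $\frac{4977}{30350} \approx 0.16399$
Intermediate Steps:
$\frac{-12839 + 7862}{-31646 + l{\left(-103,139 \right)}} = \frac{-12839 + 7862}{-31646 + \left(-103 + 139\right)^{2}} = - \frac{4977}{-31646 + 36^{2}} = - \frac{4977}{-31646 + 1296} = - \frac{4977}{-30350} = \left(-4977\right) \left(- \frac{1}{30350}\right) = \frac{4977}{30350}$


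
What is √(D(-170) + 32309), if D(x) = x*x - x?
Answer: √61379 ≈ 247.75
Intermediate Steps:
D(x) = x² - x
√(D(-170) + 32309) = √(-170*(-1 - 170) + 32309) = √(-170*(-171) + 32309) = √(29070 + 32309) = √61379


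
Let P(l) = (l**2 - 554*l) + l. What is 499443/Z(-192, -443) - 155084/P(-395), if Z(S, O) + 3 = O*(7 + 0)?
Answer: -46875701629/290580960 ≈ -161.32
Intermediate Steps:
Z(S, O) = -3 + 7*O (Z(S, O) = -3 + O*(7 + 0) = -3 + O*7 = -3 + 7*O)
P(l) = l**2 - 553*l
499443/Z(-192, -443) - 155084/P(-395) = 499443/(-3 + 7*(-443)) - 155084*(-1/(395*(-553 - 395))) = 499443/(-3 - 3101) - 155084/((-395*(-948))) = 499443/(-3104) - 155084/374460 = 499443*(-1/3104) - 155084*1/374460 = -499443/3104 - 38771/93615 = -46875701629/290580960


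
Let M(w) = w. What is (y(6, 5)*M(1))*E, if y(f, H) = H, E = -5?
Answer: -25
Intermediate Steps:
(y(6, 5)*M(1))*E = (5*1)*(-5) = 5*(-5) = -25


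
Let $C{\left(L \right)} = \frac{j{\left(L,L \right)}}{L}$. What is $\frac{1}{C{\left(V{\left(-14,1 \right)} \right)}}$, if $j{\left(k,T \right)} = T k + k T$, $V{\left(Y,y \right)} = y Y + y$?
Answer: $- \frac{1}{26} \approx -0.038462$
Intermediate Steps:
$V{\left(Y,y \right)} = y + Y y$ ($V{\left(Y,y \right)} = Y y + y = y + Y y$)
$j{\left(k,T \right)} = 2 T k$ ($j{\left(k,T \right)} = T k + T k = 2 T k$)
$C{\left(L \right)} = 2 L$ ($C{\left(L \right)} = \frac{2 L L}{L} = \frac{2 L^{2}}{L} = 2 L$)
$\frac{1}{C{\left(V{\left(-14,1 \right)} \right)}} = \frac{1}{2 \cdot 1 \left(1 - 14\right)} = \frac{1}{2 \cdot 1 \left(-13\right)} = \frac{1}{2 \left(-13\right)} = \frac{1}{-26} = - \frac{1}{26}$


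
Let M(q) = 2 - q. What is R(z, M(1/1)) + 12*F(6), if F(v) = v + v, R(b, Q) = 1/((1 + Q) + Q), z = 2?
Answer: 433/3 ≈ 144.33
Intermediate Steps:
R(b, Q) = 1/(1 + 2*Q)
F(v) = 2*v
R(z, M(1/1)) + 12*F(6) = 1/(1 + 2*(2 - 1/1)) + 12*(2*6) = 1/(1 + 2*(2 - 1*1)) + 12*12 = 1/(1 + 2*(2 - 1)) + 144 = 1/(1 + 2*1) + 144 = 1/(1 + 2) + 144 = 1/3 + 144 = ⅓ + 144 = 433/3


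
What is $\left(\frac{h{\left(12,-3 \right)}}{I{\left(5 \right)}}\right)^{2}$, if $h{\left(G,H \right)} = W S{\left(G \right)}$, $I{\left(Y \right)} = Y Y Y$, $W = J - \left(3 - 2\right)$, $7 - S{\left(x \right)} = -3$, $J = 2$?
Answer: $\frac{4}{625} \approx 0.0064$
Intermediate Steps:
$S{\left(x \right)} = 10$ ($S{\left(x \right)} = 7 - -3 = 7 + 3 = 10$)
$W = 1$ ($W = 2 - \left(3 - 2\right) = 2 - 1 = 1$)
$I{\left(Y \right)} = Y^{3}$ ($I{\left(Y \right)} = Y^{2} Y = Y^{3}$)
$h{\left(G,H \right)} = 10$ ($h{\left(G,H \right)} = 1 \cdot 10 = 10$)
$\left(\frac{h{\left(12,-3 \right)}}{I{\left(5 \right)}}\right)^{2} = \left(\frac{10}{5^{3}}\right)^{2} = \left(\frac{10}{125}\right)^{2} = \left(10 \cdot \frac{1}{125}\right)^{2} = \left(\frac{2}{25}\right)^{2} = \frac{4}{625}$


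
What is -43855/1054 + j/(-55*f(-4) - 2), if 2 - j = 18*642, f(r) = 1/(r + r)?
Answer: -99133673/41106 ≈ -2411.7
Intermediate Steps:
f(r) = 1/(2*r)
j = -11554 (j = 2 - 18*642 = 2 - 1*11556 = 2 - 11556 = -11554)
-43855/1054 + j/(-55*f(-4) - 2) = -43855/1054 - 11554/(-55/(2*(-4)) - 2) = -43855*1/1054 - 11554/(-55*(-1)/(2*4) - 2) = -43855/1054 - 11554/(-55*(-1/8) - 2) = -43855/1054 - 11554/(55/8 - 2) = -43855/1054 - 11554/39/8 = -43855/1054 - 11554*8/39 = -43855/1054 - 92432/39 = -99133673/41106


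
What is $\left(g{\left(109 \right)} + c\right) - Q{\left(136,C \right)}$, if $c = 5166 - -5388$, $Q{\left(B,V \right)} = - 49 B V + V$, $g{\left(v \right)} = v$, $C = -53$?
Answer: $-342476$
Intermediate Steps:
$Q{\left(B,V \right)} = V - 49 B V$ ($Q{\left(B,V \right)} = - 49 B V + V = V - 49 B V$)
$c = 10554$ ($c = 5166 + 5388 = 10554$)
$\left(g{\left(109 \right)} + c\right) - Q{\left(136,C \right)} = \left(109 + 10554\right) - - 53 \left(1 - 6664\right) = 10663 - - 53 \left(1 - 6664\right) = 10663 - \left(-53\right) \left(-6663\right) = 10663 - 353139 = -342476$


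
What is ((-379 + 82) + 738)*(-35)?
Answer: -15435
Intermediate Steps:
((-379 + 82) + 738)*(-35) = (-297 + 738)*(-35) = 441*(-35) = -15435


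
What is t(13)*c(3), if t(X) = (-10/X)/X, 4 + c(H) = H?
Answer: 10/169 ≈ 0.059172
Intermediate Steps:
c(H) = -4 + H
t(X) = -10/X**2
t(13)*c(3) = (-10/13**2)*(-4 + 3) = -10*1/169*(-1) = -10/169*(-1) = 10/169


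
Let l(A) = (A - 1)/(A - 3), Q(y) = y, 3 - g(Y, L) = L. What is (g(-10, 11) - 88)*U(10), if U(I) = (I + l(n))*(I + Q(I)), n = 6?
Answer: -22400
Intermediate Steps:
g(Y, L) = 3 - L
l(A) = (-1 + A)/(-3 + A)
U(I) = 2*I*(5/3 + I) (U(I) = (I + (-1 + 6)/(-3 + 6))*(I + I) = (I + 5/3)*(2*I) = (5/3 + I)*(2*I) = 2*I*(5/3 + I))
(g(-10, 11) - 88)*U(10) = ((3 - 1*11) - 88)*((2/3)*10*(5 + 3*10)) = ((3 - 11) - 88)*((2/3)*10*(5 + 30)) = (-8 - 88)*((2/3)*10*35) = -96*700/3 = -22400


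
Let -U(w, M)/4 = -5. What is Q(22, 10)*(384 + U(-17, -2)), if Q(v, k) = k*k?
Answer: 40400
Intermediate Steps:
Q(v, k) = k²
U(w, M) = 20 (U(w, M) = -4*(-5) = 20)
Q(22, 10)*(384 + U(-17, -2)) = 10²*(384 + 20) = 100*404 = 40400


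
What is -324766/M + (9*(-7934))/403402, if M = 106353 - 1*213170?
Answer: 61691939615/21545095717 ≈ 2.8634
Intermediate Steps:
M = -106817 (M = 106353 - 213170 = -106817)
-324766/M + (9*(-7934))/403402 = -324766/(-106817) + (9*(-7934))/403402 = -324766*(-1/106817) - 71406*1/403402 = 324766/106817 - 35703/201701 = 61691939615/21545095717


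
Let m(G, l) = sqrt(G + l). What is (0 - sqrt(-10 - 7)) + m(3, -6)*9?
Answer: I*(-sqrt(17) + 9*sqrt(3)) ≈ 11.465*I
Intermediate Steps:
(0 - sqrt(-10 - 7)) + m(3, -6)*9 = (0 - sqrt(-10 - 7)) + sqrt(3 - 6)*9 = (0 - sqrt(-17)) + sqrt(-3)*9 = (0 - I*sqrt(17)) + (I*sqrt(3))*9 = (0 - I*sqrt(17)) + 9*I*sqrt(3) = -I*sqrt(17) + 9*I*sqrt(3)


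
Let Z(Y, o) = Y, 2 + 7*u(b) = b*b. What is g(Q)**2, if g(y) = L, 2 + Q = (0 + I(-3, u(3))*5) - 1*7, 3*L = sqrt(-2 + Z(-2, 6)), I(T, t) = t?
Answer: -4/9 ≈ -0.44444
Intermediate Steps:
u(b) = -2/7 + b**2/7 (u(b) = -2/7 + (b*b)/7 = -2/7 + b**2/7)
L = 2*I/3 (L = sqrt(-2 - 2)/3 = sqrt(-4)/3 = (2*I)/3 = 2*I/3 ≈ 0.66667*I)
Q = -4 (Q = -2 + ((0 + (-2/7 + (1/7)*3**2)*5) - 1*7) = -2 + ((0 + (-2/7 + (1/7)*9)*5) - 7) = -2 + ((0 + (-2/7 + 9/7)*5) - 7) = -2 + ((0 + 1*5) - 7) = -2 + ((0 + 5) - 7) = -2 + (5 - 7) = -2 - 2 = -4)
g(y) = 2*I/3
g(Q)**2 = (2*I/3)**2 = -4/9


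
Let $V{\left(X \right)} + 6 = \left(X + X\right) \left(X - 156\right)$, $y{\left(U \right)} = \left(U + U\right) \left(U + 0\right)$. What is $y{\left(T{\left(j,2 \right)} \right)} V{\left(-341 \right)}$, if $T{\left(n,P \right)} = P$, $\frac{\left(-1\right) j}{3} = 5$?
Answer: $2711584$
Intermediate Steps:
$j = -15$ ($j = \left(-3\right) 5 = -15$)
$y{\left(U \right)} = 2 U^{2}$ ($y{\left(U \right)} = 2 U U = 2 U^{2}$)
$V{\left(X \right)} = -6 + 2 X \left(-156 + X\right)$ ($V{\left(X \right)} = -6 + \left(X + X\right) \left(X - 156\right) = -6 + 2 X \left(-156 + X\right)$)
$y{\left(T{\left(j,2 \right)} \right)} V{\left(-341 \right)} = 2 \cdot 2^{2} \left(-6 - -106392 + 2 \left(-341\right)^{2}\right) = 2 \cdot 4 \left(-6 + 106392 + 2 \cdot 116281\right) = 8 \left(-6 + 106392 + 232562\right) = 8 \cdot 338948 = 2711584$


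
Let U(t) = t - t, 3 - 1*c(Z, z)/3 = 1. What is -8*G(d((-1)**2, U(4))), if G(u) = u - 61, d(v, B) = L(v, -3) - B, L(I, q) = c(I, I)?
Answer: 440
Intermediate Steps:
c(Z, z) = 6 (c(Z, z) = 9 - 3*1 = 9 - 3 = 6)
L(I, q) = 6
U(t) = 0
d(v, B) = 6 - B
G(u) = -61 + u
-8*G(d((-1)**2, U(4))) = -8*(-61 + (6 - 1*0)) = -8*(-61 + (6 + 0)) = -8*(-61 + 6) = -8*(-55) = 440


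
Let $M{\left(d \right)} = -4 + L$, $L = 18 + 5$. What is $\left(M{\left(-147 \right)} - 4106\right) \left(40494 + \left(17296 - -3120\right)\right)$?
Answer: $-248939170$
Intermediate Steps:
$L = 23$
$M{\left(d \right)} = 19$ ($M{\left(d \right)} = -4 + 23 = 19$)
$\left(M{\left(-147 \right)} - 4106\right) \left(40494 + \left(17296 - -3120\right)\right) = \left(19 - 4106\right) \left(40494 + \left(17296 - -3120\right)\right) = - 4087 \left(40494 + \left(17296 + 3120\right)\right) = - 4087 \left(40494 + 20416\right) = \left(-4087\right) 60910 = -248939170$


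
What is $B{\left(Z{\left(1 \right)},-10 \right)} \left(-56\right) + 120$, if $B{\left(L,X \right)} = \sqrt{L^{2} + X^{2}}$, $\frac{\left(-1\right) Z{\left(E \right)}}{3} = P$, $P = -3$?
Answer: $120 - 56 \sqrt{181} \approx -633.4$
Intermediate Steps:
$Z{\left(E \right)} = 9$ ($Z{\left(E \right)} = \left(-3\right) \left(-3\right) = 9$)
$B{\left(Z{\left(1 \right)},-10 \right)} \left(-56\right) + 120 = \sqrt{9^{2} + \left(-10\right)^{2}} \left(-56\right) + 120 = \sqrt{81 + 100} \left(-56\right) + 120 = \sqrt{181} \left(-56\right) + 120 = - 56 \sqrt{181} + 120 = 120 - 56 \sqrt{181}$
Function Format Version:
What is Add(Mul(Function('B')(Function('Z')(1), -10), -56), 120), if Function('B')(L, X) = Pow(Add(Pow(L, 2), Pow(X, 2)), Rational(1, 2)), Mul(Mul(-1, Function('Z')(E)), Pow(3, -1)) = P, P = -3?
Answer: Add(120, Mul(-56, Pow(181, Rational(1, 2)))) ≈ -633.40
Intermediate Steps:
Function('Z')(E) = 9 (Function('Z')(E) = Mul(-3, -3) = 9)
Add(Mul(Function('B')(Function('Z')(1), -10), -56), 120) = Add(Mul(Pow(Add(Pow(9, 2), Pow(-10, 2)), Rational(1, 2)), -56), 120) = Add(Mul(Pow(Add(81, 100), Rational(1, 2)), -56), 120) = Add(Mul(Pow(181, Rational(1, 2)), -56), 120) = Add(Mul(-56, Pow(181, Rational(1, 2))), 120) = Add(120, Mul(-56, Pow(181, Rational(1, 2))))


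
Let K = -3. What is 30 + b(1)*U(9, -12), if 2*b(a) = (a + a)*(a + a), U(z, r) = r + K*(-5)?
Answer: 36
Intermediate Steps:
U(z, r) = 15 + r (U(z, r) = r - 3*(-5) = r + 15 = 15 + r)
b(a) = 2*a**2 (b(a) = ((a + a)*(a + a))/2 = ((2*a)*(2*a))/2 = (4*a**2)/2 = 2*a**2)
30 + b(1)*U(9, -12) = 30 + (2*1**2)*(15 - 12) = 30 + (2*1)*3 = 30 + 2*3 = 30 + 6 = 36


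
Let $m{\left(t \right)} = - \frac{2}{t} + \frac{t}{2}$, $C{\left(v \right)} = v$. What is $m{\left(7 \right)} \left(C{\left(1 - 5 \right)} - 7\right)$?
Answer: $- \frac{495}{14} \approx -35.357$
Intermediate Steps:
$m{\left(t \right)} = \frac{t}{2} - \frac{2}{t}$ ($m{\left(t \right)} = - \frac{2}{t} + t \frac{1}{2} = - \frac{2}{t} + \frac{t}{2} = \frac{t}{2} - \frac{2}{t}$)
$m{\left(7 \right)} \left(C{\left(1 - 5 \right)} - 7\right) = \left(\frac{1}{2} \cdot 7 - \frac{2}{7}\right) \left(\left(1 - 5\right) - 7\right) = \left(\frac{7}{2} - \frac{2}{7}\right) \left(\left(1 - 5\right) - 7\right) = \left(\frac{7}{2} - \frac{2}{7}\right) \left(-4 - 7\right) = \frac{45}{14} \left(-11\right) = - \frac{495}{14}$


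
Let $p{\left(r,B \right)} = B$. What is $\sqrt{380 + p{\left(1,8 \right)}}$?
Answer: $2 \sqrt{97} \approx 19.698$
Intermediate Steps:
$\sqrt{380 + p{\left(1,8 \right)}} = \sqrt{380 + 8} = \sqrt{388} = 2 \sqrt{97}$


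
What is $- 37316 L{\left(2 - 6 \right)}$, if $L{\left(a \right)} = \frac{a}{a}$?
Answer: $-37316$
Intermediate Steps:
$L{\left(a \right)} = 1$
$- 37316 L{\left(2 - 6 \right)} = \left(-37316\right) 1 = -37316$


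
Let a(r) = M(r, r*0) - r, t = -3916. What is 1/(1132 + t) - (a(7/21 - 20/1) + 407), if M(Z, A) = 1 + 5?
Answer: -401515/928 ≈ -432.67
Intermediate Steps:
M(Z, A) = 6
a(r) = 6 - r
1/(1132 + t) - (a(7/21 - 20/1) + 407) = 1/(1132 - 3916) - ((6 - (7/21 - 20/1)) + 407) = 1/(-2784) - ((6 - (7*(1/21) - 20*1)) + 407) = -1/2784 - ((6 - (⅓ - 20)) + 407) = -1/2784 - ((6 - 1*(-59/3)) + 407) = -1/2784 - ((6 + 59/3) + 407) = -1/2784 - (77/3 + 407) = -1/2784 - 1*1298/3 = -1/2784 - 1298/3 = -401515/928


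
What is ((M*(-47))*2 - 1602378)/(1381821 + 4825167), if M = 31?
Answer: -401323/1551747 ≈ -0.25863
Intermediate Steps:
((M*(-47))*2 - 1602378)/(1381821 + 4825167) = ((31*(-47))*2 - 1602378)/(1381821 + 4825167) = (-1457*2 - 1602378)/6206988 = (-2914 - 1602378)*(1/6206988) = -1605292*1/6206988 = -401323/1551747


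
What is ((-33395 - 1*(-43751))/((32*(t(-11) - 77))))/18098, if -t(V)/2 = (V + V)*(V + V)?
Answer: -2589/151299280 ≈ -1.7112e-5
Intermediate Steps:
t(V) = -8*V**2 (t(V) = -2*(V + V)*(V + V) = -2*2*V*2*V = -8*V**2)
((-33395 - 1*(-43751))/((32*(t(-11) - 77))))/18098 = ((-33395 - 1*(-43751))/((32*(-8*(-11)**2 - 77))))/18098 = ((-33395 + 43751)/((32*(-8*121 - 77))))*(1/18098) = (10356/((32*(-968 - 77))))*(1/18098) = (10356/((32*(-1045))))*(1/18098) = (10356/(-33440))*(1/18098) = (10356*(-1/33440))*(1/18098) = -2589/8360*1/18098 = -2589/151299280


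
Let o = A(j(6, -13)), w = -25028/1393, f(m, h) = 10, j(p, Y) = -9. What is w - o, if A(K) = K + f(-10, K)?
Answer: -26421/1393 ≈ -18.967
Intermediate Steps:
A(K) = 10 + K (A(K) = K + 10 = 10 + K)
w = -25028/1393 (w = -25028*1/1393 = -25028/1393 ≈ -17.967)
o = 1 (o = 10 - 9 = 1)
w - o = -25028/1393 - 1*1 = -25028/1393 - 1 = -26421/1393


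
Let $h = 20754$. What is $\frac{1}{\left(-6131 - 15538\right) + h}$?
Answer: $- \frac{1}{915} \approx -0.0010929$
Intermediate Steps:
$\frac{1}{\left(-6131 - 15538\right) + h} = \frac{1}{\left(-6131 - 15538\right) + 20754} = \frac{1}{-21669 + 20754} = \frac{1}{-915} = - \frac{1}{915}$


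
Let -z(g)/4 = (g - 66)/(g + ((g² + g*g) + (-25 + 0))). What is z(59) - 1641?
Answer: -2870102/1749 ≈ -1641.0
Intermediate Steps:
z(g) = -4*(-66 + g)/(-25 + g + 2*g²) (z(g) = -4*(g - 66)/(g + ((g² + g*g) + (-25 + 0))) = -4*(-66 + g)/(g + ((g² + g²) - 25)) = -4*(-66 + g)/(g + (2*g² - 25)) = -4*(-66 + g)/(g + (-25 + 2*g²)) = -4*(-66 + g)/(-25 + g + 2*g²))
z(59) - 1641 = 4*(66 - 1*59)/(-25 + 59 + 2*59²) - 1641 = 4*(66 - 59)/(-25 + 59 + 2*3481) - 1641 = 4*7/(-25 + 59 + 6962) - 1641 = 4*7/6996 - 1641 = 4*(1/6996)*7 - 1641 = 7/1749 - 1641 = -2870102/1749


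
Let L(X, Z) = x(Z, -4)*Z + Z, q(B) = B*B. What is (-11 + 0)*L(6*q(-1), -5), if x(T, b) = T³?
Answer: -6820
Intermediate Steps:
q(B) = B²
L(X, Z) = Z + Z⁴ (L(X, Z) = Z³*Z + Z = Z⁴ + Z = Z + Z⁴)
(-11 + 0)*L(6*q(-1), -5) = (-11 + 0)*(-5 + (-5)⁴) = -11*(-5 + 625) = -11*620 = -6820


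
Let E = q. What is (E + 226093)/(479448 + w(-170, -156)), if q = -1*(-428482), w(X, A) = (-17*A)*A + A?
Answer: 130915/13116 ≈ 9.9813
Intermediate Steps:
w(X, A) = A - 17*A**2 (w(X, A) = -17*A**2 + A = A - 17*A**2)
q = 428482
E = 428482
(E + 226093)/(479448 + w(-170, -156)) = (428482 + 226093)/(479448 - 156*(1 - 17*(-156))) = 654575/(479448 - 156*(1 + 2652)) = 654575/(479448 - 156*2653) = 654575/(479448 - 413868) = 654575/65580 = 654575*(1/65580) = 130915/13116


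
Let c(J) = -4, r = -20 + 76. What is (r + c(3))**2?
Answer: 2704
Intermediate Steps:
r = 56
(r + c(3))**2 = (56 - 4)**2 = 52**2 = 2704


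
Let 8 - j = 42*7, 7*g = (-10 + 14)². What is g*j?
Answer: -4576/7 ≈ -653.71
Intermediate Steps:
g = 16/7 (g = (-10 + 14)²/7 = (⅐)*4² = (⅐)*16 = 16/7 ≈ 2.2857)
j = -286 (j = 8 - 42*7 = 8 - 1*294 = 8 - 294 = -286)
g*j = (16/7)*(-286) = -4576/7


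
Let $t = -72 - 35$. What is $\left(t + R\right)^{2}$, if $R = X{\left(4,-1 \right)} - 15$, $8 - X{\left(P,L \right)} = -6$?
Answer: $11664$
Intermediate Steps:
$X{\left(P,L \right)} = 14$ ($X{\left(P,L \right)} = 8 - -6 = 8 + 6 = 14$)
$t = -107$
$R = -1$ ($R = 14 - 15 = -1$)
$\left(t + R\right)^{2} = \left(-107 - 1\right)^{2} = \left(-108\right)^{2} = 11664$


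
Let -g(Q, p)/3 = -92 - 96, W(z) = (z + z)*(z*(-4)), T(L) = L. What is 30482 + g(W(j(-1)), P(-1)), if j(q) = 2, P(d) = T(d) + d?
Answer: 31046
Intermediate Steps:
P(d) = 2*d (P(d) = d + d = 2*d)
W(z) = -8*z² (W(z) = (2*z)*(-4*z) = -8*z²)
g(Q, p) = 564 (g(Q, p) = -3*(-92 - 96) = -3*(-188) = 564)
30482 + g(W(j(-1)), P(-1)) = 30482 + 564 = 31046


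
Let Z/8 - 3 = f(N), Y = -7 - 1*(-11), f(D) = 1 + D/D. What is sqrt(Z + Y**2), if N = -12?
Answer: 2*sqrt(14) ≈ 7.4833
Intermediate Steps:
f(D) = 2 (f(D) = 1 + 1 = 2)
Y = 4 (Y = -7 + 11 = 4)
Z = 40 (Z = 24 + 8*2 = 24 + 16 = 40)
sqrt(Z + Y**2) = sqrt(40 + 4**2) = sqrt(40 + 16) = sqrt(56) = 2*sqrt(14)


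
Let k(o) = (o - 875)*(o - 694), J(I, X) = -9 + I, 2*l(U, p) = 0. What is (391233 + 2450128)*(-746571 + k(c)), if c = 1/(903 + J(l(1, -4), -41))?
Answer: -316390552239761201/799236 ≈ -3.9587e+11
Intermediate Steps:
l(U, p) = 0 (l(U, p) = (½)*0 = 0)
c = 1/894 (c = 1/(903 + (-9 + 0)) = 1/(903 - 9) = 1/894 ≈ 0.0011186)
k(o) = (-875 + o)*(-694 + o)
(391233 + 2450128)*(-746571 + k(c)) = (391233 + 2450128)*(-746571 + (607250 + (1/894)² - 1569*1/894)) = 2841361*(-746571 + (607250 + 1/799236 - 523/298)) = 2841361*(-746571 + 485334658315/799236) = 2841361*(-111351761441/799236) = -316390552239761201/799236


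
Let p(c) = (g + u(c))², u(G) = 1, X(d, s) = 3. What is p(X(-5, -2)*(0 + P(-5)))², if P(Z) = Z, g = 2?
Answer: 81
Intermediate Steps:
p(c) = 9 (p(c) = (2 + 1)² = 3² = 9)
p(X(-5, -2)*(0 + P(-5)))² = 9² = 81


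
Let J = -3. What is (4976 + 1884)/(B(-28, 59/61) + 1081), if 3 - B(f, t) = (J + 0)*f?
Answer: 343/50 ≈ 6.8600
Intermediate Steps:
B(f, t) = 3 + 3*f (B(f, t) = 3 - (-3 + 0)*f = 3 - (-3)*f = 3 + 3*f)
(4976 + 1884)/(B(-28, 59/61) + 1081) = (4976 + 1884)/((3 + 3*(-28)) + 1081) = 6860/((3 - 84) + 1081) = 6860/(-81 + 1081) = 6860/1000 = 6860*(1/1000) = 343/50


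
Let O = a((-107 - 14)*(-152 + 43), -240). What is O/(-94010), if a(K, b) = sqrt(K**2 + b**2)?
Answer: -sqrt(174007321)/94010 ≈ -0.14032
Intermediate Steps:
O = sqrt(174007321) (O = sqrt(((-107 - 14)*(-152 + 43))**2 + (-240)**2) = sqrt((-121*(-109))**2 + 57600) = sqrt(13189**2 + 57600) = sqrt(173949721 + 57600) = sqrt(174007321) ≈ 13191.)
O/(-94010) = sqrt(174007321)/(-94010) = sqrt(174007321)*(-1/94010) = -sqrt(174007321)/94010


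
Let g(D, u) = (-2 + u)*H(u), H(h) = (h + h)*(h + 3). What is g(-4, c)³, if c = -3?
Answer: 0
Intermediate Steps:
H(h) = 2*h*(3 + h) (H(h) = (2*h)*(3 + h) = 2*h*(3 + h))
g(D, u) = 2*u*(-2 + u)*(3 + u) (g(D, u) = (-2 + u)*(2*u*(3 + u)) = 2*u*(-2 + u)*(3 + u))
g(-4, c)³ = (2*(-3)*(-2 - 3)*(3 - 3))³ = (2*(-3)*(-5)*0)³ = 0³ = 0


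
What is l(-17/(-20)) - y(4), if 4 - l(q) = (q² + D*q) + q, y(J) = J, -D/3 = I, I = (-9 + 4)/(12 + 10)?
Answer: -9469/4400 ≈ -2.1520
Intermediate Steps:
I = -5/22 ≈ -0.22727
D = 15/22 (D = -3*(-5/22) = 15/22 ≈ 0.68182)
l(q) = 4 - q² - 37*q/22 (l(q) = 4 - ((q² + 15*q/22) + q) = 4 - (q² + 37*q/22) = 4 + (-q² - 37*q/22) = 4 - q² - 37*q/22)
l(-17/(-20)) - y(4) = (4 - (-17/(-20))² - (-629)/(22*(-20))) - 1*4 = (4 - (-17*(-1/20))² - (-629)*(-1)/(22*20)) - 4 = (4 - (17/20)² - 37/22*17/20) - 4 = (4 - 1*289/400 - 629/440) - 4 = (4 - 289/400 - 629/440) - 4 = 8131/4400 - 4 = -9469/4400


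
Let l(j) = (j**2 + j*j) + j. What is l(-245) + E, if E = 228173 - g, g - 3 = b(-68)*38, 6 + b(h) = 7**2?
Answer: 346341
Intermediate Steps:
b(h) = 43 (b(h) = -6 + 7**2 = -6 + 49 = 43)
l(j) = j + 2*j**2 (l(j) = (j**2 + j**2) + j = 2*j**2 + j = j + 2*j**2)
g = 1637 (g = 3 + 43*38 = 3 + 1634 = 1637)
E = 226536 (E = 228173 - 1*1637 = 228173 - 1637 = 226536)
l(-245) + E = -245*(1 + 2*(-245)) + 226536 = -245*(1 - 490) + 226536 = -245*(-489) + 226536 = 119805 + 226536 = 346341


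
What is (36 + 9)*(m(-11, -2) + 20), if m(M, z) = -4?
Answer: 720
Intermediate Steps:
(36 + 9)*(m(-11, -2) + 20) = (36 + 9)*(-4 + 20) = 45*16 = 720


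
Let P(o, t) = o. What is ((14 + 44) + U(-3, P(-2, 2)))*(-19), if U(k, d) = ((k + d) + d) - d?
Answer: -1007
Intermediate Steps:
U(k, d) = d + k (U(k, d) = ((d + k) + d) - d = (k + 2*d) - d = d + k)
((14 + 44) + U(-3, P(-2, 2)))*(-19) = ((14 + 44) + (-2 - 3))*(-19) = (58 - 5)*(-19) = 53*(-19) = -1007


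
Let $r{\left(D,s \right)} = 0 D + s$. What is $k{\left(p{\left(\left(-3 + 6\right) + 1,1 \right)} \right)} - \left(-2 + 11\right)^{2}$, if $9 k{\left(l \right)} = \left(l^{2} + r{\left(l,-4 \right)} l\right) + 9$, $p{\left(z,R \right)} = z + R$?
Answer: $- \frac{715}{9} \approx -79.444$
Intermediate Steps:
$r{\left(D,s \right)} = s$ ($r{\left(D,s \right)} = 0 + s = s$)
$p{\left(z,R \right)} = R + z$
$k{\left(l \right)} = 1 - \frac{4 l}{9} + \frac{l^{2}}{9}$ ($k{\left(l \right)} = \frac{\left(l^{2} - 4 l\right) + 9}{9} = \frac{9 + l^{2} - 4 l}{9} = 1 - \frac{4 l}{9} + \frac{l^{2}}{9}$)
$k{\left(p{\left(\left(-3 + 6\right) + 1,1 \right)} \right)} - \left(-2 + 11\right)^{2} = \left(1 - \frac{4 \left(1 + \left(\left(-3 + 6\right) + 1\right)\right)}{9} + \frac{\left(1 + \left(\left(-3 + 6\right) + 1\right)\right)^{2}}{9}\right) - \left(-2 + 11\right)^{2} = \left(1 - \frac{4 \left(1 + \left(3 + 1\right)\right)}{9} + \frac{\left(1 + \left(3 + 1\right)\right)^{2}}{9}\right) - 9^{2} = \left(1 - \frac{4 \left(1 + 4\right)}{9} + \frac{\left(1 + 4\right)^{2}}{9}\right) - 81 = \left(1 - \frac{20}{9} + \frac{5^{2}}{9}\right) - 81 = \left(1 - \frac{20}{9} + \frac{1}{9} \cdot 25\right) - 81 = \left(1 - \frac{20}{9} + \frac{25}{9}\right) - 81 = \frac{14}{9} - 81 = - \frac{715}{9}$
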